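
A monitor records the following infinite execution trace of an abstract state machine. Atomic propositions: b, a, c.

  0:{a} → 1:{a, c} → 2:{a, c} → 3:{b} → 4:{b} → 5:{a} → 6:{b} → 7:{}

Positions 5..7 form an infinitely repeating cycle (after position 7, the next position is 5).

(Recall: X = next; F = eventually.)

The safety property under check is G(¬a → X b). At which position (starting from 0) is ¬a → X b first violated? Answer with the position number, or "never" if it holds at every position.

Check ¬a → X b at each position in order: 0 ✓, 1 ✓, 2 ✓, 3 ✓.
At position 4 the labels are {b} and the next position 5 has {a}, so ¬a → X b is false there. This is the first violation.

4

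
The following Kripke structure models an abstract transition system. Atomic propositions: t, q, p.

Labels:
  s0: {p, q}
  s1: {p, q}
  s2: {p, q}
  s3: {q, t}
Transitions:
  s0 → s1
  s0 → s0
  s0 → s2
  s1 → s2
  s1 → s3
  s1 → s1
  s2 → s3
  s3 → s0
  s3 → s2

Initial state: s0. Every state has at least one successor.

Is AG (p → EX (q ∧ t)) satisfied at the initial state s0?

States satisfying p → EX (q ∧ t): {s1, s2, s3}.
States satisfying AG (p → EX (q ∧ t)): ∅.
s0 is reachable from s0 and violates p → EX (q ∧ t), so AG fails at s0.
s0 ∉ Sat(AG (p → EX (q ∧ t))).

No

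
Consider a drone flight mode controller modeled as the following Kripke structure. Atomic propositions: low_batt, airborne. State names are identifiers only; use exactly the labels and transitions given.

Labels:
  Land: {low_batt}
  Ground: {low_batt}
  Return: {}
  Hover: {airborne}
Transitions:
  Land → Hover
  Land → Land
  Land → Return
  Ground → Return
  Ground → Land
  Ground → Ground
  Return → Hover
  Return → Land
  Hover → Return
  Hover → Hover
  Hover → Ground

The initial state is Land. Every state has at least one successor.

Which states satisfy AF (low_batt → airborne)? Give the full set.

{Return, Hover}

States satisfying low_batt → airborne: {Return, Hover}.
States satisfying AF (low_batt → airborne): {Return, Hover}.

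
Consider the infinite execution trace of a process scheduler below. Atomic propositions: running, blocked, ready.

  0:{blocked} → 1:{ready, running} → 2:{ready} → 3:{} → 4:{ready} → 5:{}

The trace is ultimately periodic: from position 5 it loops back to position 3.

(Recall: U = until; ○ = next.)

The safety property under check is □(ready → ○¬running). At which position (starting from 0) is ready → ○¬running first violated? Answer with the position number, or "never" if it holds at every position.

never

ready → ○¬running holds at every position 0..5, and those are all the positions the trace ever visits, so the invariant □(ready → ○¬running) is never violated.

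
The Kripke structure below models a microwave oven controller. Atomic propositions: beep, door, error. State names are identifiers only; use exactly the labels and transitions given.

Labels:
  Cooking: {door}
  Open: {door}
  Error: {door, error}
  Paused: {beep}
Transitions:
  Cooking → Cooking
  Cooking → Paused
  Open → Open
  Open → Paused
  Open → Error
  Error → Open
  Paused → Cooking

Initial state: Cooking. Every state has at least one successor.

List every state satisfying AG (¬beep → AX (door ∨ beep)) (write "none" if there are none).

States satisfying ¬beep → AX (door ∨ beep): {Cooking, Open, Error, Paused}.
States satisfying AG (¬beep → AX (door ∨ beep)): {Cooking, Open, Error, Paused}.

{Cooking, Open, Error, Paused}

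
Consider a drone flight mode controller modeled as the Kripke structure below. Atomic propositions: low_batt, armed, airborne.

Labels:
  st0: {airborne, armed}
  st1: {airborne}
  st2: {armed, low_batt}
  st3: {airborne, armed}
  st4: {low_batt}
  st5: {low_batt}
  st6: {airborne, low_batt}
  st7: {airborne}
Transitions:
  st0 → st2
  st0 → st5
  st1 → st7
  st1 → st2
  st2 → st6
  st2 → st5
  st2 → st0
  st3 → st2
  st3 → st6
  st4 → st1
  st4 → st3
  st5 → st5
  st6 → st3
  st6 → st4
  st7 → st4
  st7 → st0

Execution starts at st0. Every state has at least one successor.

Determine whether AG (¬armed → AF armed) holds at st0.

No

States satisfying ¬armed → AF armed: {st0, st2, st3}.
States satisfying AG (¬armed → AF armed): ∅.
st1 is reachable from st0 and violates ¬armed → AF armed, so AG fails at st0.
st0 ∉ Sat(AG (¬armed → AF armed)).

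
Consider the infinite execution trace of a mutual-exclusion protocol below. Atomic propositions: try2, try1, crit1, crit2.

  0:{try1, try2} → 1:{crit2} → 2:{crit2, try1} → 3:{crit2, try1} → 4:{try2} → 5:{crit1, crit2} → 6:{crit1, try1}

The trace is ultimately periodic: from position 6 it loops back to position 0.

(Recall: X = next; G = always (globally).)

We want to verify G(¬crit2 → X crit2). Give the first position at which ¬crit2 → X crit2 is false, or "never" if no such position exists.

Check ¬crit2 → X crit2 at each position in order: 0 ✓, 1 ✓, 2 ✓, 3 ✓, 4 ✓, 5 ✓.
At position 6 the labels are {crit1, try1} and the next position 0 has {try1, try2}, so ¬crit2 → X crit2 is false there. This is the first violation.

6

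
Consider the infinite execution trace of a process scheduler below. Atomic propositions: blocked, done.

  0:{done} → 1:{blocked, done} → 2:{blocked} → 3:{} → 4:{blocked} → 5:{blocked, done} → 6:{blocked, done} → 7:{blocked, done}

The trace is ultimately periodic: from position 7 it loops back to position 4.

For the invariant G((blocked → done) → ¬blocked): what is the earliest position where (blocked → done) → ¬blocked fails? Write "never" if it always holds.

Check (blocked → done) → ¬blocked at each position in order: 0 ✓.
At position 1 the labels are {blocked, done}, so (blocked → done) → ¬blocked is false there. This is the first violation.

1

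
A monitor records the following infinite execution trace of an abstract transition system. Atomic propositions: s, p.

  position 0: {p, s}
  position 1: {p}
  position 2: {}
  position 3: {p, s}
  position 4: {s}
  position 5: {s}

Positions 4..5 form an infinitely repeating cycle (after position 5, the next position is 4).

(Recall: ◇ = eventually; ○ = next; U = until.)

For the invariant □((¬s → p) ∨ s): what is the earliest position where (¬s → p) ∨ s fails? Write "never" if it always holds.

2

Check (¬s → p) ∨ s at each position in order: 0 ✓, 1 ✓.
At position 2 the labels are {}, so (¬s → p) ∨ s is false there. This is the first violation.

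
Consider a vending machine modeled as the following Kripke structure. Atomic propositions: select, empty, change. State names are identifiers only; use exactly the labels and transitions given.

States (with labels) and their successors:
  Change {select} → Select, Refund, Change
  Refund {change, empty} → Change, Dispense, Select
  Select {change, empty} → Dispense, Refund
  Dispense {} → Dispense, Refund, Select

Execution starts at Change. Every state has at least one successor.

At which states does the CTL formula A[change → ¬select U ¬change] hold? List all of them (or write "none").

{Change, Dispense}

States satisfying change → ¬select: {Change, Refund, Select, Dispense}.
States satisfying ¬change: {Change, Dispense}.
States satisfying A[change → ¬select U ¬change]: {Change, Dispense}.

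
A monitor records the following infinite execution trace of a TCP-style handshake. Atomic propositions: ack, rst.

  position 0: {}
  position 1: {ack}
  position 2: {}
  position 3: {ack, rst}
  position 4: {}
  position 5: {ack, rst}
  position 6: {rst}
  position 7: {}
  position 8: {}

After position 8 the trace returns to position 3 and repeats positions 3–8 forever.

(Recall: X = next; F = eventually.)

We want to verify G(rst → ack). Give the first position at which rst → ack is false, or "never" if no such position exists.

Check rst → ack at each position in order: 0 ✓, 1 ✓, 2 ✓, 3 ✓, 4 ✓, 5 ✓.
At position 6 the labels are {rst}, so rst → ack is false there. This is the first violation.

6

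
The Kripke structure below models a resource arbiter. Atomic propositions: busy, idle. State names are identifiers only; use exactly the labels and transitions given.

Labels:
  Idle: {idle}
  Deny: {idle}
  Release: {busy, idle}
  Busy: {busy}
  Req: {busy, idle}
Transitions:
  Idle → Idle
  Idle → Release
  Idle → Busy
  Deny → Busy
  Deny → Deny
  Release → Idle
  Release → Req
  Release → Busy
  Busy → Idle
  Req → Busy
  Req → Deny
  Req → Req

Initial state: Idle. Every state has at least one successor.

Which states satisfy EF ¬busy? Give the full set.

States satisfying ¬busy: {Idle, Deny}.
States satisfying EF ¬busy: {Idle, Deny, Release, Busy, Req}.

{Idle, Deny, Release, Busy, Req}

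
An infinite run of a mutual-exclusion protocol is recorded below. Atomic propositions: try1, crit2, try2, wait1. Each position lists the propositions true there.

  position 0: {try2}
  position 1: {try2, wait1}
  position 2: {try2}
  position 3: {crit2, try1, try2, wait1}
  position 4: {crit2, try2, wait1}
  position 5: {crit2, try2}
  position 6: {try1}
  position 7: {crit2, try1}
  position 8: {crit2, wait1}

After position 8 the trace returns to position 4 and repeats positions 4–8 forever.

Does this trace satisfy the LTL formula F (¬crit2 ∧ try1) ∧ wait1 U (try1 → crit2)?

¬crit2 ∧ try1 holds at position 6, which is reachable from 0, so F (¬crit2 ∧ try1) holds.
Walking from position 0: try1 → crit2 first holds at position 0, and wait1 holds at every earlier position along the way, so wait1 U (try1 → crit2) holds.
At position 0: F (¬crit2 ∧ try1) is true; wait1 U (try1 → crit2) is true; so F (¬crit2 ∧ try1) ∧ wait1 U (try1 → crit2) is true.

Holds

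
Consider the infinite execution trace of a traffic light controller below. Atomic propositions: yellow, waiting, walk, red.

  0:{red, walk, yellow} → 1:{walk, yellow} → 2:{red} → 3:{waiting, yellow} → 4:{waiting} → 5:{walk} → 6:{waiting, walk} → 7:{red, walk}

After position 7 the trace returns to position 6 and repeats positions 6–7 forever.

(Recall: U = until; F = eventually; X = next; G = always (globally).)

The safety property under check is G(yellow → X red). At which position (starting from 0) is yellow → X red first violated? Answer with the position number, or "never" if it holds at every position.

At position 0 the labels are {red, walk, yellow} and the next position 1 has {walk, yellow}, so yellow → X red is false there. This is the first violation.

0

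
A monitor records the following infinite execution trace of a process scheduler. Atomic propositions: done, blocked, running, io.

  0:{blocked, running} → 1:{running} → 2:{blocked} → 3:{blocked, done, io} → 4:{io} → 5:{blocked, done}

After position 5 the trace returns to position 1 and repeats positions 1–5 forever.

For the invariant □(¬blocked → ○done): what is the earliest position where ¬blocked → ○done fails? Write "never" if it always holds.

1

Check ¬blocked → ○done at each position in order: 0 ✓.
At position 1 the labels are {running} and the next position 2 has {blocked}, so ¬blocked → ○done is false there. This is the first violation.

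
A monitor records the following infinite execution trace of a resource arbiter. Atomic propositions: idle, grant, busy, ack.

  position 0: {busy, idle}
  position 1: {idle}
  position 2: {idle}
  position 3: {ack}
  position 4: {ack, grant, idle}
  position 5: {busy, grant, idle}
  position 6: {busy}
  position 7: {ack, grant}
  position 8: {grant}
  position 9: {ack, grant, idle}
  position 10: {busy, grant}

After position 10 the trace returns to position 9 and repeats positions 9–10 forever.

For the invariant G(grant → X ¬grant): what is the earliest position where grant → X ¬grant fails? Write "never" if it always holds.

Check grant → X ¬grant at each position in order: 0 ✓, 1 ✓, 2 ✓, 3 ✓.
At position 4 the labels are {ack, grant, idle} and the next position 5 has {busy, grant, idle}, so grant → X ¬grant is false there. This is the first violation.

4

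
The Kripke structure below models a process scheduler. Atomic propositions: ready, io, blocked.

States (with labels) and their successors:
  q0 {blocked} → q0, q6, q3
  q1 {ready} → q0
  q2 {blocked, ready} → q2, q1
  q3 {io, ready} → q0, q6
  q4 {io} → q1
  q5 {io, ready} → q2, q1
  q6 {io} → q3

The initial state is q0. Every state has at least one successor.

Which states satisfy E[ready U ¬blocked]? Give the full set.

States satisfying ready: {q1, q2, q3, q5}.
States satisfying ¬blocked: {q1, q3, q4, q5, q6}.
States satisfying E[ready U ¬blocked]: {q1, q2, q3, q4, q5, q6}.

{q1, q2, q3, q4, q5, q6}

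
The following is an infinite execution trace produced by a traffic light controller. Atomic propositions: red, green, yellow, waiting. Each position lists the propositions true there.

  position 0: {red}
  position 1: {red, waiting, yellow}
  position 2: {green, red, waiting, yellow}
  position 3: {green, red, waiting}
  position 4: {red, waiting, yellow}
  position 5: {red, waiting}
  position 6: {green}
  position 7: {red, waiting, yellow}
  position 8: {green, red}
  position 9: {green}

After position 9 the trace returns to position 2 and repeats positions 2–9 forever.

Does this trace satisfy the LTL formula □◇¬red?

Yes

◇¬red holds at every position 0..9, and those are all positions ever visited, so □◇¬red holds.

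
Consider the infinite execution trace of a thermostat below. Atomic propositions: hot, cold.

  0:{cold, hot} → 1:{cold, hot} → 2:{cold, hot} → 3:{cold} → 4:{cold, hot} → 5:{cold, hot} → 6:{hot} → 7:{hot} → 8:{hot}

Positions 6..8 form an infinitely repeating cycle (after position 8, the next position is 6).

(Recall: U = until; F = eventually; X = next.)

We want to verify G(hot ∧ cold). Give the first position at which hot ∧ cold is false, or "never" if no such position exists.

3

Check hot ∧ cold at each position in order: 0 ✓, 1 ✓, 2 ✓.
At position 3 the labels are {cold}, so hot ∧ cold is false there. This is the first violation.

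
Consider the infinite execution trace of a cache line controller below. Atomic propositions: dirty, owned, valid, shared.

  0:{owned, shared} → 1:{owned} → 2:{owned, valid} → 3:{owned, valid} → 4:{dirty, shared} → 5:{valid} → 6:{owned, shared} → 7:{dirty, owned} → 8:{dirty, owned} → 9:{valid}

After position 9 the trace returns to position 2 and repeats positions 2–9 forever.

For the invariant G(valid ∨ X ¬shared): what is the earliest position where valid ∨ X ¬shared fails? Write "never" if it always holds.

valid ∨ X ¬shared holds at every position 0..9, and those are all the positions the trace ever visits, so the invariant G(valid ∨ X ¬shared) is never violated.

never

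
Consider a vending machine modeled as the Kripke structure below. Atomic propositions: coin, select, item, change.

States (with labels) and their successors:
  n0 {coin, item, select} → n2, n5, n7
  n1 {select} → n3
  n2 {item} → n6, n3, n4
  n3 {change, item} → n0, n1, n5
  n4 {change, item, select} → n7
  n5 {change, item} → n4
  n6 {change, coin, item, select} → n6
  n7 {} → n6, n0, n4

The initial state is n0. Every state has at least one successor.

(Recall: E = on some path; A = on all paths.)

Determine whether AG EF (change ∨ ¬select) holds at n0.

Yes

States satisfying EF (change ∨ ¬select): {n0, n1, n2, n3, n4, n5, n6, n7}.
States satisfying AG EF (change ∨ ¬select): {n0, n1, n2, n3, n4, n5, n6, n7}.
Every state reachable from n0 satisfies EF (change ∨ ¬select).
n0 ∈ Sat(AG EF (change ∨ ¬select)).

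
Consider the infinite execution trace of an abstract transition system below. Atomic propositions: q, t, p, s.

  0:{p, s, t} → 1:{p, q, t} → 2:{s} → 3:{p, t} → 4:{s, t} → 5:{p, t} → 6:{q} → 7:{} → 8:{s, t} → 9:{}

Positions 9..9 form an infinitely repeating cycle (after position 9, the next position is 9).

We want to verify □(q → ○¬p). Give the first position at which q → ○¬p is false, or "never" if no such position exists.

never

q → ○¬p holds at every position 0..9, and those are all the positions the trace ever visits, so the invariant □(q → ○¬p) is never violated.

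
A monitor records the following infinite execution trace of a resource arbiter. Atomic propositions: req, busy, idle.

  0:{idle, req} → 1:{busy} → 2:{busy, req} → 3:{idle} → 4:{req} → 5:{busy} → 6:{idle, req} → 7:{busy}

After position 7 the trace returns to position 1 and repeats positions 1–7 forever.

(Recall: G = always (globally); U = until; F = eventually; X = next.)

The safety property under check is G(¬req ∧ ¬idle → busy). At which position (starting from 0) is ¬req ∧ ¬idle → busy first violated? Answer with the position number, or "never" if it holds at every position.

¬req ∧ ¬idle → busy holds at every position 0..7, and those are all the positions the trace ever visits, so the invariant G(¬req ∧ ¬idle → busy) is never violated.

never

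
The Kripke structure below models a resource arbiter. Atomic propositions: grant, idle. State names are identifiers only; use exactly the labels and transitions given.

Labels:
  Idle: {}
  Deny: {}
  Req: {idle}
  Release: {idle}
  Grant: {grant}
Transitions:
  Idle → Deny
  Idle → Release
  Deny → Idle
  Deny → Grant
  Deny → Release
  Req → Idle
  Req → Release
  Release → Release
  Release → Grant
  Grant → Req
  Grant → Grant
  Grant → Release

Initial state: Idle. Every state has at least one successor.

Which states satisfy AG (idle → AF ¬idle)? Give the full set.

States satisfying idle → AF ¬idle: {Idle, Deny, Grant}.
States satisfying AG (idle → AF ¬idle): ∅.

none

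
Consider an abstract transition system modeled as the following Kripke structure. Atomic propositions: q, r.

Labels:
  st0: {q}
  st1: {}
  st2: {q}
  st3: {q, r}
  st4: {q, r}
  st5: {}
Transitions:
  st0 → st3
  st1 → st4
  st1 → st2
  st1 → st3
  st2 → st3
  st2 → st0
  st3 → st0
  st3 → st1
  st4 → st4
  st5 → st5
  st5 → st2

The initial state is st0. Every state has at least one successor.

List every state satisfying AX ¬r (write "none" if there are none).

States satisfying ¬r: {st0, st1, st2, st5}.
States satisfying AX ¬r: {st3, st5}.

{st3, st5}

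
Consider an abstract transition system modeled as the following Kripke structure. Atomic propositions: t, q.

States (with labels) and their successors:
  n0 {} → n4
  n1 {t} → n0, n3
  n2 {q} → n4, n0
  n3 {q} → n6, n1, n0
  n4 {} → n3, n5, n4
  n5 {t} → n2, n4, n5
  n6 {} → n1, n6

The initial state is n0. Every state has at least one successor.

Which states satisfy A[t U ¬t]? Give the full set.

States satisfying t: {n1, n5}.
States satisfying ¬t: {n0, n2, n3, n4, n6}.
States satisfying A[t U ¬t]: {n0, n1, n2, n3, n4, n6}.

{n0, n1, n2, n3, n4, n6}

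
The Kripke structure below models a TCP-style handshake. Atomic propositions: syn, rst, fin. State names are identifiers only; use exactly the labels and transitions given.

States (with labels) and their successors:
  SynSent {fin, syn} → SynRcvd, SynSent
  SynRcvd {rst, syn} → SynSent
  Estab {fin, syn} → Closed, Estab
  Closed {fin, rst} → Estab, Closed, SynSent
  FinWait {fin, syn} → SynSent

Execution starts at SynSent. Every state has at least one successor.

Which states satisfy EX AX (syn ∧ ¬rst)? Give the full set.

{SynSent}

States satisfying AX (syn ∧ ¬rst): {SynRcvd, FinWait}.
States satisfying EX AX (syn ∧ ¬rst): {SynSent}.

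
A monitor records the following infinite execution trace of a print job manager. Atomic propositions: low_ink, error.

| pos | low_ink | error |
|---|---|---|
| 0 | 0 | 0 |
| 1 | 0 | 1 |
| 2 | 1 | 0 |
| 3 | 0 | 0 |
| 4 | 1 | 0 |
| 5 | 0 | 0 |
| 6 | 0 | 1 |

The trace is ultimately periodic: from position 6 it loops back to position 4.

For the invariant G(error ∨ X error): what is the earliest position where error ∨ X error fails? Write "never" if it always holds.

Check error ∨ X error at each position in order: 0 ✓, 1 ✓.
At position 2 the labels are {low_ink} and the next position 3 has {}, so error ∨ X error is false there. This is the first violation.

2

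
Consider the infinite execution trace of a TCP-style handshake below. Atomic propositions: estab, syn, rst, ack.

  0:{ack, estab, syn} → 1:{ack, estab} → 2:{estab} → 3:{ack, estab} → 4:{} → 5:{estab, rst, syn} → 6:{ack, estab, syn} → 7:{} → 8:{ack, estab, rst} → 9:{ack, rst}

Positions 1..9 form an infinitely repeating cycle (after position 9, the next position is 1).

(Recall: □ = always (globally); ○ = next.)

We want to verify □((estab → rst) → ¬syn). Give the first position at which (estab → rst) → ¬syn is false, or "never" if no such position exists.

Check (estab → rst) → ¬syn at each position in order: 0 ✓, 1 ✓, 2 ✓, 3 ✓, 4 ✓.
At position 5 the labels are {estab, rst, syn}, so (estab → rst) → ¬syn is false there. This is the first violation.

5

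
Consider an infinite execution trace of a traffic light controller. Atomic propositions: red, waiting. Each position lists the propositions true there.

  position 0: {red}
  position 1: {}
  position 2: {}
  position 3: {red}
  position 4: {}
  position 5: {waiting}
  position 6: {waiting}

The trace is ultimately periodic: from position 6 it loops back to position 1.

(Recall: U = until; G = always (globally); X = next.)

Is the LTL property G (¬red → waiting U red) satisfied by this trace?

¬red → waiting U red must hold at every position from 0 onward. It fails at position 1, so G (¬red → waiting U red) is false.
Positions where ¬red holds: 1, 2, 4, 5, 6.
Check waiting U red at each: 1→fails, 2→fails, 4→fails, 5→fails, 6→fails.

Violated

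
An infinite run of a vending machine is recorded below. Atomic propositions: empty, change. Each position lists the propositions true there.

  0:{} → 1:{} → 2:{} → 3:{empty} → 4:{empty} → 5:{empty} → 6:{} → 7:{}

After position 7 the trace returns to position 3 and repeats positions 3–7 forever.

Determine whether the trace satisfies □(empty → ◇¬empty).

Yes

empty → ◇¬empty holds at every position 0..7, and those are all positions ever visited, so □(empty → ◇¬empty) holds.
Positions where empty holds: 3, 4, 5.
Check ◇¬empty at each: 3→ok, 4→ok, 5→ok.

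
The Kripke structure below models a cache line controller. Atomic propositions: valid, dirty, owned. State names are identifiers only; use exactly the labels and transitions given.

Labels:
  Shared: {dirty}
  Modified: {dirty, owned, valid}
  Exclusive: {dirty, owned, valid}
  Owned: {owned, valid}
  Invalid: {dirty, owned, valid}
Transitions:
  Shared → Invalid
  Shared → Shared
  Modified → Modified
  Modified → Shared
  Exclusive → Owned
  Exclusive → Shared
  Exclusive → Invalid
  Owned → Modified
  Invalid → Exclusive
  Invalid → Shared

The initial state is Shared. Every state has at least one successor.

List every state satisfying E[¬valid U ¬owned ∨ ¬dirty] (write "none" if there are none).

{Shared, Owned}

States satisfying ¬valid: {Shared}.
States satisfying ¬owned ∨ ¬dirty: {Shared, Owned}.
States satisfying E[¬valid U ¬owned ∨ ¬dirty]: {Shared, Owned}.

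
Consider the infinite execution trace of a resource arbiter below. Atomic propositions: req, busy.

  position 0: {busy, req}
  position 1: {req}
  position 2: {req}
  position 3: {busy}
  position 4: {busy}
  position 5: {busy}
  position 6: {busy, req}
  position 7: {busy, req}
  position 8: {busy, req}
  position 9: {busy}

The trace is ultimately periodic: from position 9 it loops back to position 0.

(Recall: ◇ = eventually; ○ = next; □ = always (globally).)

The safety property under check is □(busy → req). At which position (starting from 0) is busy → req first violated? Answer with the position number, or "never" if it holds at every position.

3

Check busy → req at each position in order: 0 ✓, 1 ✓, 2 ✓.
At position 3 the labels are {busy}, so busy → req is false there. This is the first violation.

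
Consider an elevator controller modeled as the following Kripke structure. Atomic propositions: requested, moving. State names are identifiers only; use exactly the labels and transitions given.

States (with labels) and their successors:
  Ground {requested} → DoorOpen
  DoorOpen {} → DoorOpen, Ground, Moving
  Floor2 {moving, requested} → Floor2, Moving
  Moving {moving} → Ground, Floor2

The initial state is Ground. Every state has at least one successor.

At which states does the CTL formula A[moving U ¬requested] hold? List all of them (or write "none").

States satisfying moving: {Floor2, Moving}.
States satisfying ¬requested: {DoorOpen, Moving}.
States satisfying A[moving U ¬requested]: {DoorOpen, Moving}.

{DoorOpen, Moving}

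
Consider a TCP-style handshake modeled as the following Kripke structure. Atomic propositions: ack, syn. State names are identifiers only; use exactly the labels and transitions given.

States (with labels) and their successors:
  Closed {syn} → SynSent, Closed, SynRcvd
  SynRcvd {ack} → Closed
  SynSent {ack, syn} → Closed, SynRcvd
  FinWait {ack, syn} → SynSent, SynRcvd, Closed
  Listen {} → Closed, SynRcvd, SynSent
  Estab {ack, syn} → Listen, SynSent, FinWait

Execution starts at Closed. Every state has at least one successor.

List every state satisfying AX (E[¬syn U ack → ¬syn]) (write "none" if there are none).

{SynRcvd, SynSent}

States satisfying E[¬syn U ack → ¬syn]: {Closed, SynRcvd, Listen}.
States satisfying AX (E[¬syn U ack → ¬syn]): {SynRcvd, SynSent}.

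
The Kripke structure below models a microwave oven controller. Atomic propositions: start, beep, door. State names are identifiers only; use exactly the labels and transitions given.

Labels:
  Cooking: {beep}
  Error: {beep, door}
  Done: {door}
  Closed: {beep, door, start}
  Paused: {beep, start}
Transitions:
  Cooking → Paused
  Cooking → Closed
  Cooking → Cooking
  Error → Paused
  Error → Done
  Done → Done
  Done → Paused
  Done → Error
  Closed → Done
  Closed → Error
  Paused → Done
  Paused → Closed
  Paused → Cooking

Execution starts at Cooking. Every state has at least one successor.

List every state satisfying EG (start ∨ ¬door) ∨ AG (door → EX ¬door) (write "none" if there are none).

{Cooking, Paused}

States satisfying start ∨ ¬door: {Cooking, Closed, Paused}.
States satisfying EG (start ∨ ¬door): {Cooking, Paused}.
States satisfying door → EX ¬door: {Cooking, Error, Done, Paused}.
States satisfying AG (door → EX ¬door): ∅.
States satisfying EG (start ∨ ¬door) ∨ AG (door → EX ¬door): {Cooking, Paused}.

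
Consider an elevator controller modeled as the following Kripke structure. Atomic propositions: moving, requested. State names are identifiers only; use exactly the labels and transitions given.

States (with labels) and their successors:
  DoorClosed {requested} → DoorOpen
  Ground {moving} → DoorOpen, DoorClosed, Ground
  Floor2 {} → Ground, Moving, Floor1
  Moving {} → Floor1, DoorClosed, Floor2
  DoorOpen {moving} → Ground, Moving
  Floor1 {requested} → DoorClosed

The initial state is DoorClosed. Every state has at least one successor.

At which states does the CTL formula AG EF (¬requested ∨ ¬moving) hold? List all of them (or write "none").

{DoorClosed, Ground, Floor2, Moving, DoorOpen, Floor1}

States satisfying EF (¬requested ∨ ¬moving): {DoorClosed, Ground, Floor2, Moving, DoorOpen, Floor1}.
States satisfying AG EF (¬requested ∨ ¬moving): {DoorClosed, Ground, Floor2, Moving, DoorOpen, Floor1}.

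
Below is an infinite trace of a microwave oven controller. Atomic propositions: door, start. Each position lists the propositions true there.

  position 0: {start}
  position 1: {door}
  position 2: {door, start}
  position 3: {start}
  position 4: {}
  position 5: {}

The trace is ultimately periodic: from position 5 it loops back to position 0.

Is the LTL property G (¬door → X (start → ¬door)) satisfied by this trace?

¬door → X (start → ¬door) holds at every position 0..5, and those are all positions ever visited, so G (¬door → X (start → ¬door)) holds.
Positions where ¬door holds: 0, 3, 4, 5.
Check X (start → ¬door) at each: 0→ok, 3→ok, 4→ok, 5→ok.

Holds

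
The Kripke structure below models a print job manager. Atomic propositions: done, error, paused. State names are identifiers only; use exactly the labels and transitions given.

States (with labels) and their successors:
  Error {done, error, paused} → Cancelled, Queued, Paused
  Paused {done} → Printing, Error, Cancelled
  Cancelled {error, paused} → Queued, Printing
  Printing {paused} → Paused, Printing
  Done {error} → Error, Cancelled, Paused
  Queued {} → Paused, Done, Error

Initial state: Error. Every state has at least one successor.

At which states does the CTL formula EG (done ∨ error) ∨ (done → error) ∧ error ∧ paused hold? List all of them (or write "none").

{Error, Paused, Cancelled, Done}

States satisfying done ∨ error: {Error, Paused, Cancelled, Done}.
States satisfying EG (done ∨ error): {Error, Paused, Done}.
States satisfying done → error: {Error, Cancelled, Printing, Done, Queued}.
States satisfying error ∧ paused: {Error, Cancelled}.
States satisfying (done → error) ∧ error ∧ paused: {Error, Cancelled}.
States satisfying EG (done ∨ error) ∨ (done → error) ∧ error ∧ paused: {Error, Paused, Cancelled, Done}.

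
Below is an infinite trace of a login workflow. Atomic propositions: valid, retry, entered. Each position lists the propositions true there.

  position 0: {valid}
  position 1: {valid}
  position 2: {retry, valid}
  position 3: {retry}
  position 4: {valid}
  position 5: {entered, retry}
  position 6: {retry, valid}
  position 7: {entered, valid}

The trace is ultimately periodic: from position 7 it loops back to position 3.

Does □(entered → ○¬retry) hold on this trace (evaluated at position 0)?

Does not hold

entered → ○¬retry must hold at every position from 0 onward. It fails at position 5, so □(entered → ○¬retry) is false.
Positions where entered holds: 5, 7.
Check ○¬retry at each: 5→fails, 7→fails.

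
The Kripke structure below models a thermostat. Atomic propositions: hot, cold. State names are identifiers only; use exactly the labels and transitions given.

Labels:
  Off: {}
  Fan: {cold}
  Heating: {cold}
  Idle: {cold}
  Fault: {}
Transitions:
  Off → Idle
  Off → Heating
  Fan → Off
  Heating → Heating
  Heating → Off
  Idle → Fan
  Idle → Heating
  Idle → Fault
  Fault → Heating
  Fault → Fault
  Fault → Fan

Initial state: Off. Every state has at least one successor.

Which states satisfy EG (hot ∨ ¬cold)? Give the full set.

{Fault}

States satisfying hot ∨ ¬cold: {Off, Fault}.
States satisfying EG (hot ∨ ¬cold): {Fault}.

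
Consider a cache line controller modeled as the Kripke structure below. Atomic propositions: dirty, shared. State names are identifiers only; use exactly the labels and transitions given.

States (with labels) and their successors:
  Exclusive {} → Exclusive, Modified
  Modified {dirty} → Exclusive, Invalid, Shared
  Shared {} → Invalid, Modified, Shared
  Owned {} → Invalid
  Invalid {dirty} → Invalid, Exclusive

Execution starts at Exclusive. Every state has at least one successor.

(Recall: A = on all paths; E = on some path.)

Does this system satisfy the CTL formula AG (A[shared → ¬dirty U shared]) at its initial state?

Violated

States satisfying A[shared → ¬dirty U shared]: ∅.
States satisfying AG (A[shared → ¬dirty U shared]): ∅.
Exclusive is reachable from Exclusive and violates A[shared → ¬dirty U shared], so AG fails at Exclusive.
Exclusive ∉ Sat(AG (A[shared → ¬dirty U shared])).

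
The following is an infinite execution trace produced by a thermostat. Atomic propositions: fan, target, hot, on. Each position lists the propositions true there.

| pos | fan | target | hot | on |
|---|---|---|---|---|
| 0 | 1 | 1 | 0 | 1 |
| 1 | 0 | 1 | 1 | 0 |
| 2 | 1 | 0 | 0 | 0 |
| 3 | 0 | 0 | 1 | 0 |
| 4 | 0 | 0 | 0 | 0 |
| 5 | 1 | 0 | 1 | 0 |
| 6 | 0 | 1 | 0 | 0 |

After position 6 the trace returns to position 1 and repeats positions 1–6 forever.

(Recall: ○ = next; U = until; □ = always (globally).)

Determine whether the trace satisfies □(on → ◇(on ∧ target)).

on → ◇(on ∧ target) holds at every position 0..6, and those are all positions ever visited, so □(on → ◇(on ∧ target)) holds.
Positions where on holds: 0.
Check ◇(on ∧ target) at each: 0→ok.

Satisfied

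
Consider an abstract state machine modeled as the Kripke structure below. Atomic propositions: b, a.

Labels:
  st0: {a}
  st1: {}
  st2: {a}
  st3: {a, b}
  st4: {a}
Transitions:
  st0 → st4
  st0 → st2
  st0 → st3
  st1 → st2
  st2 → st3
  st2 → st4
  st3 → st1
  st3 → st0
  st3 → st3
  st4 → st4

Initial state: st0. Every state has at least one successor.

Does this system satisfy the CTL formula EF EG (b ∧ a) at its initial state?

Holds

States satisfying EG (b ∧ a): {st3}.
States satisfying EF EG (b ∧ a): {st0, st1, st2, st3}.
Some path from st0 reaches a state where EG (b ∧ a) holds.
st0 ∈ Sat(EF EG (b ∧ a)).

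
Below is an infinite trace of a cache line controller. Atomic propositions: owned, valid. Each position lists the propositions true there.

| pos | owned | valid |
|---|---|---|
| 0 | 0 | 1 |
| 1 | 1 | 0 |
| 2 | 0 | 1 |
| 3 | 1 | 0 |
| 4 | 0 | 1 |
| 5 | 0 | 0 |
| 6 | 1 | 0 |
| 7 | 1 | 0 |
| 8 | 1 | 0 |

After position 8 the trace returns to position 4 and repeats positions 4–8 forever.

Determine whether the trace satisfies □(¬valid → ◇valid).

¬valid → ◇valid holds at every position 0..8, and those are all positions ever visited, so □(¬valid → ◇valid) holds.
Positions where ¬valid holds: 1, 3, 5, 6, 7, 8.
Check ◇valid at each: 1→ok, 3→ok, 5→ok, 6→ok, 7→ok, 8→ok.

Satisfied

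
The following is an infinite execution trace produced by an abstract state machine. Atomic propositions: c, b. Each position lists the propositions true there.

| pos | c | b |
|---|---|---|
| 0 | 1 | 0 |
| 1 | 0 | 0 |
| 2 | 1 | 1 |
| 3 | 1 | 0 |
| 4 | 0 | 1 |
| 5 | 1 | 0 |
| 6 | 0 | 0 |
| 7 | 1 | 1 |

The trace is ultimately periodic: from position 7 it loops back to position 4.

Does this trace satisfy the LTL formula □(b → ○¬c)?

Violated

b → ○¬c must hold at every position from 0 onward. It fails at position 2, so □(b → ○¬c) is false.
Positions where b holds: 2, 4, 7.
Check ○¬c at each: 2→fails, 4→fails, 7→ok.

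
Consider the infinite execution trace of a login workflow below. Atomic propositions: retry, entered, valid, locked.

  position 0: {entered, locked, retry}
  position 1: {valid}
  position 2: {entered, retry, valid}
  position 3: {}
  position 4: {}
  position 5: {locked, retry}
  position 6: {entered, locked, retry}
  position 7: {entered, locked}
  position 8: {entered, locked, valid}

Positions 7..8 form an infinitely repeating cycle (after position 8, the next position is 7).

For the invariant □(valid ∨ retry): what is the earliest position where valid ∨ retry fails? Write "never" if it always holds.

3

Check valid ∨ retry at each position in order: 0 ✓, 1 ✓, 2 ✓.
At position 3 the labels are {}, so valid ∨ retry is false there. This is the first violation.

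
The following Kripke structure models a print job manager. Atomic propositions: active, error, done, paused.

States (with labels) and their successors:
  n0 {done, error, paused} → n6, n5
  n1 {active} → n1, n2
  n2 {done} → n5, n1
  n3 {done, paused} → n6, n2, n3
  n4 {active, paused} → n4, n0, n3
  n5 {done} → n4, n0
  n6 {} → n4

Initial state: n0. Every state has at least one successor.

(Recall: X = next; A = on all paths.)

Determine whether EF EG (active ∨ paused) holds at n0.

States satisfying EG (active ∨ paused): {n1, n3, n4}.
States satisfying EF EG (active ∨ paused): {n0, n1, n2, n3, n4, n5, n6}.
Some path from n0 reaches a state where EG (active ∨ paused) holds.
n0 ∈ Sat(EF EG (active ∨ paused)).

Holds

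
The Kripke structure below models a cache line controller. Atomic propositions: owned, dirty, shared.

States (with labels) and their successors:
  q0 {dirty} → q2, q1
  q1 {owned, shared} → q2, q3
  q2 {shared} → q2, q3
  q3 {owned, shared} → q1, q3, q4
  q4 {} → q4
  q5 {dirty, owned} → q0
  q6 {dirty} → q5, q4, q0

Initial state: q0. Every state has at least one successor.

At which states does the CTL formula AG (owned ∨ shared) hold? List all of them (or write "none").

States satisfying owned ∨ shared: {q1, q2, q3, q5}.
States satisfying AG (owned ∨ shared): ∅.

none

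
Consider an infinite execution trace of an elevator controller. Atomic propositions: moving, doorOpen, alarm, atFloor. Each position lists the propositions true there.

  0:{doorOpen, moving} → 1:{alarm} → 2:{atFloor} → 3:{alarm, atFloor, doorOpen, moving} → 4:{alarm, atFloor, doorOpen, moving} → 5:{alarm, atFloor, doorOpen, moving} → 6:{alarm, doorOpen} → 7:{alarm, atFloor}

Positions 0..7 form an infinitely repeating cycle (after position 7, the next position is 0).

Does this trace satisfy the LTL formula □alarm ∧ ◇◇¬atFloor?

alarm must hold at every position from 0 onward. It fails at position 0, so □alarm is false.
◇¬atFloor holds at position 0, which is reachable from 0, so ◇◇¬atFloor holds.
At position 0: □alarm is false; ◇◇¬atFloor is true; so □alarm ∧ ◇◇¬atFloor is false.

Does not hold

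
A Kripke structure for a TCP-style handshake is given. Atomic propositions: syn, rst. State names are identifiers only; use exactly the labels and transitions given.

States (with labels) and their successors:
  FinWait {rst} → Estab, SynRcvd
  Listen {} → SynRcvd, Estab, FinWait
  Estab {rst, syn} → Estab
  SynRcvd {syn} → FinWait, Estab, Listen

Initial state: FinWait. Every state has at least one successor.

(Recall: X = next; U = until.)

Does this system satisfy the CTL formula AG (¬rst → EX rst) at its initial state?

Holds

States satisfying ¬rst → EX rst: {FinWait, Listen, Estab, SynRcvd}.
States satisfying AG (¬rst → EX rst): {FinWait, Listen, Estab, SynRcvd}.
Every state reachable from FinWait satisfies ¬rst → EX rst.
FinWait ∈ Sat(AG (¬rst → EX rst)).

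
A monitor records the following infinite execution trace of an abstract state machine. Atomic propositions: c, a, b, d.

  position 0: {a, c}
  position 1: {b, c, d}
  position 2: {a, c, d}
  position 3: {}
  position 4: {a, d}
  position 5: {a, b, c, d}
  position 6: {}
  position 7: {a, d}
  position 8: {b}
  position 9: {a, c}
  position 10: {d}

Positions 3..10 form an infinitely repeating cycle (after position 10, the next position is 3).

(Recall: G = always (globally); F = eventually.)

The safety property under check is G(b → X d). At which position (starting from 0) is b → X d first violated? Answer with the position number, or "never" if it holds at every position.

Check b → X d at each position in order: 0 ✓, 1 ✓, 2 ✓, 3 ✓, 4 ✓.
At position 5 the labels are {a, b, c, d} and the next position 6 has {}, so b → X d is false there. This is the first violation.

5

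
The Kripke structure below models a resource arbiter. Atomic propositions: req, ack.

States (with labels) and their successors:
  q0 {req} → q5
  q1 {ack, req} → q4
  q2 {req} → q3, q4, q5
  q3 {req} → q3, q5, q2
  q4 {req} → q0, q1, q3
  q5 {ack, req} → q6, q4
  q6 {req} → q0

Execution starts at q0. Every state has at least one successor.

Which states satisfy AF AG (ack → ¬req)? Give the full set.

none

States satisfying AG (ack → ¬req): ∅.
States satisfying AF AG (ack → ¬req): ∅.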